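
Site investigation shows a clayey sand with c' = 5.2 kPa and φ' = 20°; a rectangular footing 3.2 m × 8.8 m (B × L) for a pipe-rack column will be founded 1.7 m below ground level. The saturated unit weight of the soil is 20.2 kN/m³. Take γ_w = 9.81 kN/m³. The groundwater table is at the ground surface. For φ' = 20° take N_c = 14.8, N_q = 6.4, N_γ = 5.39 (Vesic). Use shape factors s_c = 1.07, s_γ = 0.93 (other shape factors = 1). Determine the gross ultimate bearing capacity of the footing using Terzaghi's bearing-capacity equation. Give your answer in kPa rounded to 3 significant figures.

Water table at ground surface, so effective unit weight γ' = 20.2 − 9.81 = 10.39 kN/m³ is used throughout; overburden q = 10.39 × 1.7 = 17.663 kPa; the same γ' applies in the ½γBN_γ term.
Cohesion term c·N_c·s_c = 5.2 × 14.8 × 1.07 = 82.347 kPa; surcharge term q·N_q = 17.663 × 6.4 = 113.04 kPa; self-weight term 0.5·γ·B·N_γ·s_γ = 0.5 × 10.39 × 3.2 × 5.39 × 0.93 = 83.331 kPa.
q_ult = 82.347 + 113.04 + 83.331 = 278.72 kPa.

q_ult ≈ 279 kPa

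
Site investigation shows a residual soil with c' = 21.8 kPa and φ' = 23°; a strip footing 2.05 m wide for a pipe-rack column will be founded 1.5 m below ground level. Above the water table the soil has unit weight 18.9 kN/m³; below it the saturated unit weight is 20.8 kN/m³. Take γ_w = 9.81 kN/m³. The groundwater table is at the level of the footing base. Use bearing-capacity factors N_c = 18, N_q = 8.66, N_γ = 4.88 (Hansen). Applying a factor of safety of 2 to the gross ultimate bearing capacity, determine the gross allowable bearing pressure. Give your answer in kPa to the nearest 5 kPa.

Effective surcharge at the founding depth q = γ·D_f = 18.9 × 1.5 = 28.35 kPa.
The water table coincides with the base, so in the self-weight term γ → γ' = 10.99 kN/m³.
q_ult = c·N_c + q·N_q + 0.5·γ·B·N_γ
     = 21.8 × 18 + 28.35 × 8.66 + 0.5 × 10.99 × 2.05 × 4.88
     = 392.4 + 245.51 + 54.972 = 692.88 kPa.
q_all = q_ult / FS = 692.88 / 2 = 346.44 kPa.

q_all ≈ 345 kPa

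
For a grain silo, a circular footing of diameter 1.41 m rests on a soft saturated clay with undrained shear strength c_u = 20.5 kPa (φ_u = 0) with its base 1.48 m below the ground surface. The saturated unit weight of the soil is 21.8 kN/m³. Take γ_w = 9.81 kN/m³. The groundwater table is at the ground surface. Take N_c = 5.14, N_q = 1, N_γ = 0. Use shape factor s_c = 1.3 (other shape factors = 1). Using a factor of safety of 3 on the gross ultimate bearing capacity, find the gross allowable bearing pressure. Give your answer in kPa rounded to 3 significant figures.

q_all ≈ 51.6 kPa

Water table at ground surface, so effective unit weight γ' = 21.8 − 9.81 = 11.99 kN/m³ is used throughout; overburden q = 11.99 × 1.48 = 17.745 kPa.
Cohesion term c·N_c·s_c = 20.5 × 5.14 × 1.3 = 136.98 kPa; surcharge term q·N_q = 17.745 × 1 = 17.745 kPa.
q_ult = 136.98 + 17.745 = 154.73 kPa.
q_all = 154.73 / 3 = 51.575 kPa.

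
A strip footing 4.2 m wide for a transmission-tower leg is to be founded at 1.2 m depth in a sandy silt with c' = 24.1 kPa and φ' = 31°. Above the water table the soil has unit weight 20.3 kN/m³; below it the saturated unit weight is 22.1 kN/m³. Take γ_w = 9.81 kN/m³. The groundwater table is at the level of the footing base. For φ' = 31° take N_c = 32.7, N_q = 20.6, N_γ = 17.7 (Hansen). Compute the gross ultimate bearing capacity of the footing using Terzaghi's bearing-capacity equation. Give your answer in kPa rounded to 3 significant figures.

q = γ·D_f = 20.3 × 1.2 = 24.36 kPa.
For the ½γBN_γ term take γ' = 22.1 − 9.81 = 12.29 kN/m³ (soil below base is submerged).
c·N_c = 24.1 × 32.7 = 788.07 kPa
q·N_q = 24.36 × 20.6 = 501.82 kPa
0.5·γ·B·N_γ = 0.5 × 12.29 × 4.2 × 17.7 = 456.82 kPa
q_ult = 788.07 + 501.82 + 456.82 = 1746.7 kPa.

q_ult ≈ 1750 kPa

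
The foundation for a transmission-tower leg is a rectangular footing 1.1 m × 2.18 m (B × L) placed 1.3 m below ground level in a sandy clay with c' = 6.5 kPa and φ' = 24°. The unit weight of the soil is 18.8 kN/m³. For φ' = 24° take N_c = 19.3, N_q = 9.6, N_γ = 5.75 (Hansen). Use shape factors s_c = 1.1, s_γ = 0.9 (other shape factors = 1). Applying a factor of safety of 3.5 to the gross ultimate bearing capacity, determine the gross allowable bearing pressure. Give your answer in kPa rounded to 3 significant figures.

q_all ≈ 122 kPa

Effective surcharge at the founding depth q = γ·D_f = 18.8 × 1.3 = 24.44 kPa.
q_ult = c·N_c·s_c + q·N_q + 0.5·γ·B·N_γ·s_γ
     = 6.5 × 19.3 × 1.1 + 24.44 × 9.6 + 0.5 × 18.8 × 1.1 × 5.75 × 0.9
     = 138 + 234.62 + 53.51 = 426.13 kPa.
q_all = q_ult / FS = 426.13 / 3.5 = 121.75 kPa.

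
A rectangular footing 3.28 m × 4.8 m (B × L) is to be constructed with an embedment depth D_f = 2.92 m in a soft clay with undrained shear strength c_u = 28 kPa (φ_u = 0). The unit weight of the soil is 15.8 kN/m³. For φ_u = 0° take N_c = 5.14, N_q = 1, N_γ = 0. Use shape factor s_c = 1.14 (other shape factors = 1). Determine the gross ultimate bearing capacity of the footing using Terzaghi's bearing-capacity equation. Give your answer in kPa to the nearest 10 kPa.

Effective surcharge at the founding depth q = γ·D_f = 15.8 × 2.92 = 46.136 kPa.
q_ult = c·N_c·s_c + q·N_q
     = 28 × 5.14 × 1.14 + 46.136 × 1
     = 164.07 + 46.136 = 210.2 kPa.

q_ult ≈ 210 kPa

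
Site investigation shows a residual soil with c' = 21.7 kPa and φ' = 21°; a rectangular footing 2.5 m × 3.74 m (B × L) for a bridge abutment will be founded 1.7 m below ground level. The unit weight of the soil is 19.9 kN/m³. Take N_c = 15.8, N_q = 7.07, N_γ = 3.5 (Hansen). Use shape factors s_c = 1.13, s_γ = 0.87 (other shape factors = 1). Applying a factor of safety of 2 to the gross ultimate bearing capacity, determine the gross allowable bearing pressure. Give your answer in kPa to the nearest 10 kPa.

Effective surcharge at the founding depth q = γ·D_f = 19.9 × 1.7 = 33.83 kPa.
q_ult = c·N_c·s_c + q·N_q + 0.5·γ·B·N_γ·s_γ
     = 21.7 × 15.8 × 1.13 + 33.83 × 7.07 + 0.5 × 19.9 × 2.5 × 3.5 × 0.87
     = 387.43 + 239.18 + 75.744 = 702.35 kPa.
q_all = q_ult / FS = 702.35 / 2 = 351.18 kPa.

q_all ≈ 350 kPa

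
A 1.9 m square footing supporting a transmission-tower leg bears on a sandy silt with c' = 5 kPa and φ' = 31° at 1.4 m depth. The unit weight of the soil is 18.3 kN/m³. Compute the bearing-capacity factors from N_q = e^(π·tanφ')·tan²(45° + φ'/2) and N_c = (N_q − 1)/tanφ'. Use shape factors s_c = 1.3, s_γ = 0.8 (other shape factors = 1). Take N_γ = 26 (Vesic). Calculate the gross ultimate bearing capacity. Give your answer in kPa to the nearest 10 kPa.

tan31° = 0.6009, so N_q = e^(π×0.6009)·tan²(60.5°) = 6.604 × 3.124 = 20.63.
N_c = (20.63 − 1)/tan31° = 32.67.
Effective surcharge at the founding depth q = γ·D_f = 18.3 × 1.4 = 25.62 kPa.
q_ult = c·N_c·s_c + q·N_q + 0.5·γ·B·N_γ·s_γ
     = 5 × 32.671 × 1.3 + 25.62 × 20.631 + 0.5 × 18.3 × 1.9 × 26 × 0.8
     = 212.36 + 528.56 + 361.61 = 1102.5 kPa.

q_ult ≈ 1100 kPa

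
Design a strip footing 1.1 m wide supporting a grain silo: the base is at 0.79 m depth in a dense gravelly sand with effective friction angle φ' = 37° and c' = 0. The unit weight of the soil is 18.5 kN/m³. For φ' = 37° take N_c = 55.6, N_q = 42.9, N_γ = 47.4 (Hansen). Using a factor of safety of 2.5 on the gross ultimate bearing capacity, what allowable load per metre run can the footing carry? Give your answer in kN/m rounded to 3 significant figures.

Overburden at base level: q = 18.5 × 0.79 = 14.615 kPa.
Surcharge term q·N_q = 14.615 × 42.9 = 626.98 kPa; self-weight term 0.5·γ·B·N_γ = 0.5 × 18.5 × 1.1 × 47.4 = 482.3 kPa.
q_ult = 626.98 + 482.3 = 1109.3 kPa.
Gross allowable pressure q_all = 1109.3 / 2.5 = 443.71 kPa.
Allowable wall load = q_all × B = 443.71 × 1.1 = 488.08 kN per metre run.

≈ 488 kN/m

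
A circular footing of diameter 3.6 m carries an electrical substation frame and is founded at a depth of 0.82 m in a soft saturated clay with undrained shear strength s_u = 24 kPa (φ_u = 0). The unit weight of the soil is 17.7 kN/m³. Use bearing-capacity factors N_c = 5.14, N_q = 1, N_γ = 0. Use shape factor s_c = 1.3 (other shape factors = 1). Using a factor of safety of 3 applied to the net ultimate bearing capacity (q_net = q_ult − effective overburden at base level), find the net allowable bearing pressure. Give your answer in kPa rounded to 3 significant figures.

q_all(net) ≈ 53.5 kPa

Effective surcharge at the founding depth q = γ·D_f = 17.7 × 0.82 = 14.514 kPa.
q_ult = c·N_c·s_c + q·N_q
     = 24 × 5.14 × 1.3 + 14.514 × 1
     = 160.37 + 14.514 = 174.88 kPa.
Net ultimate: q_net = 174.88 − 14.514 = 160.37 kPa.
q_all(net) = 160.37 / 3 = 53.456 kPa.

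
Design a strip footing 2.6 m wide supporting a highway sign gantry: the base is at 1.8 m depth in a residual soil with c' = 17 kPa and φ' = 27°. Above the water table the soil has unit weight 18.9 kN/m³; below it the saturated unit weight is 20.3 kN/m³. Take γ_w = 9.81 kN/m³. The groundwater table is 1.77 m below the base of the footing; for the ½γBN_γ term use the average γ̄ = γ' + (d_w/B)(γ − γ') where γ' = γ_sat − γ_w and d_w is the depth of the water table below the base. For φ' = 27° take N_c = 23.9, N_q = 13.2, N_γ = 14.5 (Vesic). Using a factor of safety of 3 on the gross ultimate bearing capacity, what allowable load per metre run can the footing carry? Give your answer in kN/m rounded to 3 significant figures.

Overburden at base level: q = 18.9 × 1.8 = 34.02 kPa.
The water table is 1.77 m below the base (< B = 2.6 m), so the ½γBN_γ term uses γ̄ = γ' + (d_w/B)(γ − γ') = 10.49 + (1.77/2.6)(18.9 − 10.49) = 16.215 kN/m³.
Cohesion term c·N_c = 17 × 23.9 = 406.3 kPa; surcharge term q·N_q = 34.02 × 13.2 = 449.06 kPa; self-weight term 0.5·γ·B·N_γ = 0.5 × 16.215 × 2.6 × 14.5 = 305.66 kPa.
q_ult = 406.3 + 449.06 + 305.66 = 1161 kPa.
Gross allowable pressure q_all = 1161 / 3 = 387.01 kPa.
Allowable wall load = q_all × B = 387.01 × 2.6 = 1006.2 kN per metre run.

≈ 1010 kN/m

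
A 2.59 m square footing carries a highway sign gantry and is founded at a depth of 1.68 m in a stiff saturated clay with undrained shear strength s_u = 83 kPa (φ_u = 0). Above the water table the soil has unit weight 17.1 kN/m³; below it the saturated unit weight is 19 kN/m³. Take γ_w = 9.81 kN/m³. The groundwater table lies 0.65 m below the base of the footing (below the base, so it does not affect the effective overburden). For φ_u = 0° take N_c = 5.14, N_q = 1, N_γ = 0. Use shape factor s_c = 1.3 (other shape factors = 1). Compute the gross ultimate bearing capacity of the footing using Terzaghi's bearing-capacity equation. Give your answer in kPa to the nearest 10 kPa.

q = γ·D_f = 17.1 × 1.68 = 28.728 kPa.
c·N_c·s_c = 83 × 5.14 × 1.3 = 554.61 kPa
q·N_q = 28.728 × 1 = 28.728 kPa
q_ult = 554.61 + 28.728 = 583.33 kPa.

q_ult ≈ 580 kPa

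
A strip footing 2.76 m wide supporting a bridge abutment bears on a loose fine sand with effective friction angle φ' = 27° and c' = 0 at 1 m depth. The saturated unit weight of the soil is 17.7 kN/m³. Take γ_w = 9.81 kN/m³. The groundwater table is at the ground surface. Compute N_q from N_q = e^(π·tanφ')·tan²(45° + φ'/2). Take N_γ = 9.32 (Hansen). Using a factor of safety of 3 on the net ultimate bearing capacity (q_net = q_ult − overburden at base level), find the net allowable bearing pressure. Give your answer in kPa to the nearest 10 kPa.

q_all(net) ≈ 70 kPa

N_q = e^(π·tan27°)·tan²(58.5°) = 13.2.
With the water table at the surface the whole profile is submerged: γ' = 17.7 − 9.81 = 7.89 kN/m³, so q = γ'·D_f = 7.89 kPa; the same γ' applies in the ½γBN_γ term.
q_ult = q·N_q + 0.5·γ·B·N_γ
     = 7.89 × 13.199 + 0.5 × 7.89 × 2.76 × 9.32
     = 104.14 + 101.48 = 205.62 kPa.
q_net = 205.62 − 7.89 = 197.73 kPa.
q_all(net) = 197.73 / 3 = 65.91 kPa.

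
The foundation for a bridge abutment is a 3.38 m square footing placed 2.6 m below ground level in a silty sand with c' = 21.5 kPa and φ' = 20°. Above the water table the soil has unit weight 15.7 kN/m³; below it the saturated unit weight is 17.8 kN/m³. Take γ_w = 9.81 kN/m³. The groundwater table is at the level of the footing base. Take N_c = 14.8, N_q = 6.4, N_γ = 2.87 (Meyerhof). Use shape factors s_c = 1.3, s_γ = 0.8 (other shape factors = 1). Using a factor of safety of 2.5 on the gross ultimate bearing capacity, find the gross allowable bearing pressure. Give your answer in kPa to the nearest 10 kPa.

Effective surcharge at the founding depth q = γ·D_f = 15.7 × 2.6 = 40.82 kPa.
The water table coincides with the base, so in the self-weight term γ → γ' = 7.99 kN/m³.
q_ult = c·N_c·s_c + q·N_q + 0.5·γ·B·N_γ·s_γ
     = 21.5 × 14.8 × 1.3 + 40.82 × 6.4 + 0.5 × 7.99 × 3.38 × 2.87 × 0.8
     = 413.66 + 261.25 + 31.003 = 705.91 kPa.
q_all = 705.91 / 2.5 = 282.36 kPa.

q_all ≈ 280 kPa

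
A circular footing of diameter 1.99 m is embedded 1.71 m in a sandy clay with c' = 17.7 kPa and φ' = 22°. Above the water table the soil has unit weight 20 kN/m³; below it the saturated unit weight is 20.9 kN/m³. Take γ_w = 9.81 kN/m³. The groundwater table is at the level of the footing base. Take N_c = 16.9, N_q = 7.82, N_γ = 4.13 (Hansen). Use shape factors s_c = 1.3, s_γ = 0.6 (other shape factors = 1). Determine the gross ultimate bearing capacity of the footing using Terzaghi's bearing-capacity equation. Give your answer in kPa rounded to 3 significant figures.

q_ult ≈ 684 kPa

q = γ·D_f = 20 × 1.71 = 34.2 kPa.
For the ½γBN_γ term take γ' = 20.9 − 9.81 = 11.09 kN/m³ (soil below base is submerged).
c·N_c·s_c = 17.7 × 16.9 × 1.3 = 388.87 kPa
q·N_q = 34.2 × 7.82 = 267.44 kPa
0.5·γ·B·N_γ·s_γ = 0.5 × 11.09 × 1.99 × 4.13 × 0.6 = 27.344 kPa
q_ult = 388.87 + 267.44 + 27.344 = 683.66 kPa.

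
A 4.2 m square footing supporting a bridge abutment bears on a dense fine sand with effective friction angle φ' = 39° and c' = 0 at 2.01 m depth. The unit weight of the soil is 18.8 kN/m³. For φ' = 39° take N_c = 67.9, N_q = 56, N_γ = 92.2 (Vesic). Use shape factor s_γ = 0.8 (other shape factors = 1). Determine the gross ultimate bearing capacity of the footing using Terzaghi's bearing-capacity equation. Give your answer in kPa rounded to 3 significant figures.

q_ult ≈ 5030 kPa

q = γ·D_f = 18.8 × 2.01 = 37.788 kPa.
q·N_q = 37.788 × 56 = 2116.1 kPa
0.5·γ·B·N_γ·s_γ = 0.5 × 18.8 × 4.2 × 92.2 × 0.8 = 2912 kPa
q_ult = 2116.1 + 2912 = 5028.2 kPa.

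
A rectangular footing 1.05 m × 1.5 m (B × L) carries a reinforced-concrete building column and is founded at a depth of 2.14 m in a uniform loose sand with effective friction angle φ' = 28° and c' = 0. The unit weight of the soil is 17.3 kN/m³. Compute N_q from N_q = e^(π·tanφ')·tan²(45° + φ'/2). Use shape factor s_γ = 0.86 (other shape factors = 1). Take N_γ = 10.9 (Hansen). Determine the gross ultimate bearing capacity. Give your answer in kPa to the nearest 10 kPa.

tan28° = 0.5317, so N_q = e^(π×0.5317)·tan²(59°) = 5.314 × 2.77 = 14.72.
Overburden at base level: q = 17.3 × 2.14 = 37.022 kPa.
Surcharge term q·N_q = 37.022 × 14.72 = 544.96 kPa; self-weight term 0.5·γ·B·N_γ·s_γ = 0.5 × 17.3 × 1.05 × 10.9 × 0.86 = 85.139 kPa.
q_ult = 544.96 + 85.139 = 630.1 kPa.

q_ult ≈ 630 kPa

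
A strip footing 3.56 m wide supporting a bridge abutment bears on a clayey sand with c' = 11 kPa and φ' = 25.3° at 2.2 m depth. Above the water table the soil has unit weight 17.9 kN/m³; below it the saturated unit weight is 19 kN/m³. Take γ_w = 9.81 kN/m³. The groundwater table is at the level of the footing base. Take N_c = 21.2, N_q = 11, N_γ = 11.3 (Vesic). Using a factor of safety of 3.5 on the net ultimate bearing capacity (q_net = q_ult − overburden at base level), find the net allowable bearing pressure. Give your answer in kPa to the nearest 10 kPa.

Overburden at base level: q = 17.9 × 2.2 = 39.38 kPa.
Below the base the soil is submerged, so the ½γBN_γ term uses γ' = 19 − 9.81 = 9.19 kN/m³.
Cohesion term c·N_c = 11 × 21.2 = 233.2 kPa; surcharge term q·N_q = 39.38 × 11 = 433.18 kPa; self-weight term 0.5·γ·B·N_γ = 0.5 × 9.19 × 3.56 × 11.3 = 184.85 kPa.
q_ult = 233.2 + 433.18 + 184.85 = 851.23 kPa.
q_net = 851.23 − 39.38 = 811.85 kPa.
q_all(net) = 811.85 / 3.5 = 231.96 kPa.

q_all(net) ≈ 230 kPa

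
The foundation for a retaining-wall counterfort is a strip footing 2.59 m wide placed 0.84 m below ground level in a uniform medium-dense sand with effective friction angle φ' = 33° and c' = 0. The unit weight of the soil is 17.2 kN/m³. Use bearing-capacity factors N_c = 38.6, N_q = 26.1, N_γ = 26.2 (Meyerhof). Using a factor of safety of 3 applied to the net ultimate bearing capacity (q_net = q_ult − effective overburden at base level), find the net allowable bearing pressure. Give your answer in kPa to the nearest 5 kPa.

q_all(net) ≈ 315 kPa

Effective surcharge at the founding depth q = γ·D_f = 17.2 × 0.84 = 14.448 kPa.
q_ult = q·N_q + 0.5·γ·B·N_γ
     = 14.448 × 26.1 + 0.5 × 17.2 × 2.59 × 26.2
     = 377.09 + 583.58 = 960.67 kPa.
Net ultimate: q_net = 960.67 − 14.448 = 946.22 kPa.
q_all(net) = 946.22 / 3 = 315.41 kPa.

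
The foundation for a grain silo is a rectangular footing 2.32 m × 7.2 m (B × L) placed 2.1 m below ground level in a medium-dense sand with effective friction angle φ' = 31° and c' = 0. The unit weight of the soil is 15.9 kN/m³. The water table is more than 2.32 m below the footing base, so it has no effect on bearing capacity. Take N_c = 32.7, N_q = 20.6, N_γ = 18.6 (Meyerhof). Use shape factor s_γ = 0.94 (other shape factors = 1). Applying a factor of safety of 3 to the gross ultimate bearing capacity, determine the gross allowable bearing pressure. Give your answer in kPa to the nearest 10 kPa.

Effective surcharge at the founding depth q = γ·D_f = 15.9 × 2.1 = 33.39 kPa.
q_ult = q·N_q + 0.5·γ·B·N_γ·s_γ
     = 33.39 × 20.6 + 0.5 × 15.9 × 2.32 × 18.6 × 0.94
     = 687.83 + 322.47 = 1010.3 kPa.
q_all = q_ult / FS = 1010.3 / 3 = 336.77 kPa.

q_all ≈ 340 kPa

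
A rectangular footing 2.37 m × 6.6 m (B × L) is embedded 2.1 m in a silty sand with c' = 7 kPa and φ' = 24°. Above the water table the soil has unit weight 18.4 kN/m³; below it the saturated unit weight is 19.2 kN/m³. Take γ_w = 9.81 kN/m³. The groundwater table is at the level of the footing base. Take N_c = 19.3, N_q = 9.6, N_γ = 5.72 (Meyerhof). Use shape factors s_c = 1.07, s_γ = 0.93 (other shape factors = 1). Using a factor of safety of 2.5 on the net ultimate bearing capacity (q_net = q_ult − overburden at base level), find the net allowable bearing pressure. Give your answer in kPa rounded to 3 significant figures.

q_all(net) ≈ 214 kPa

Effective surcharge at the founding depth q = γ·D_f = 18.4 × 2.1 = 38.64 kPa.
The water table coincides with the base, so in the self-weight term γ → γ' = 9.39 kN/m³.
q_ult = c·N_c·s_c + q·N_q + 0.5·γ·B·N_γ·s_γ
     = 7 × 19.3 × 1.07 + 38.64 × 9.6 + 0.5 × 9.39 × 2.37 × 5.72 × 0.93
     = 144.56 + 370.94 + 59.192 = 574.69 kPa.
q_net = 574.69 − 38.64 = 536.05 kPa.
q_all(net) = 536.05 / 2.5 = 214.42 kPa.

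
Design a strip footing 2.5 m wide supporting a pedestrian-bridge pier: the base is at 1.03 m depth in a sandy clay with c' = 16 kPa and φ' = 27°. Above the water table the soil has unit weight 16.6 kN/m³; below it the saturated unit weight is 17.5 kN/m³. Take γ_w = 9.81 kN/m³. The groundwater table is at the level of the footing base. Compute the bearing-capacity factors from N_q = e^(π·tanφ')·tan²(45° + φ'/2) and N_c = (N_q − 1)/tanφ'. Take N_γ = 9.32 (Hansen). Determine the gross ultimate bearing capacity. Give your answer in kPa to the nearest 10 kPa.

q_ult ≈ 700 kPa

tan27° = 0.5095, so N_q = e^(π×0.5095)·tan²(58.5°) = 4.957 × 2.663 = 13.2.
N_c = (13.2 − 1)/tan27° = 23.94.
q = γ·D_f = 16.6 × 1.03 = 17.098 kPa.
For the ½γBN_γ term take γ' = 17.5 − 9.81 = 7.69 kN/m³ (soil below base is submerged).
c·N_c = 16 × 23.942 = 383.07 kPa
q·N_q = 17.098 × 13.199 = 225.68 kPa
0.5·γ·B·N_γ = 0.5 × 7.69 × 2.5 × 9.32 = 89.588 kPa
q_ult = 383.07 + 225.68 + 89.588 = 698.34 kPa.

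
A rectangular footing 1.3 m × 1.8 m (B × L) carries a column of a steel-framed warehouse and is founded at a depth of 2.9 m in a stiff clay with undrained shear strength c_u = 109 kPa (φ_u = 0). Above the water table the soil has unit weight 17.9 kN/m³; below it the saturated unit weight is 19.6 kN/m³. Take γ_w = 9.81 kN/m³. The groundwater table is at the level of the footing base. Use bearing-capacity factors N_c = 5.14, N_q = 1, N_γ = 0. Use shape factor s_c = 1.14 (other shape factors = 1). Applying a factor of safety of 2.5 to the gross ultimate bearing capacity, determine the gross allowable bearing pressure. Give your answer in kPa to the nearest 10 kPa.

q_all ≈ 280 kPa

Effective surcharge at the founding depth q = γ·D_f = 17.9 × 2.9 = 51.91 kPa.
q_ult = c·N_c·s_c + q·N_q
     = 109 × 5.14 × 1.14 + 51.91 × 1
     = 638.7 + 51.91 = 690.61 kPa.
q_all = q_ult / FS = 690.61 / 2.5 = 276.24 kPa.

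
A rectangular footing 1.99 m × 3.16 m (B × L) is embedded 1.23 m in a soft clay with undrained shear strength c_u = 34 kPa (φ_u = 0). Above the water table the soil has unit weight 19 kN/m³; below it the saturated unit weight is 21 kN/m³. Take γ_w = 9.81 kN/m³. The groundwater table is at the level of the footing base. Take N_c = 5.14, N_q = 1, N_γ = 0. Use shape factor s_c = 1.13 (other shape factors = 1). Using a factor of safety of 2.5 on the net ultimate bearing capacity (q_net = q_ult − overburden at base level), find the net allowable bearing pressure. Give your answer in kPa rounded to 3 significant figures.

Effective surcharge at the founding depth q = γ·D_f = 19 × 1.23 = 23.37 kPa.
q_ult = c·N_c·s_c + q·N_q
     = 34 × 5.14 × 1.13 + 23.37 × 1
     = 197.48 + 23.37 = 220.85 kPa.
q_net = 220.85 − 23.37 = 197.48 kPa.
q_all(net) = 197.48 / 2.5 = 78.992 kPa.

q_all(net) ≈ 79 kPa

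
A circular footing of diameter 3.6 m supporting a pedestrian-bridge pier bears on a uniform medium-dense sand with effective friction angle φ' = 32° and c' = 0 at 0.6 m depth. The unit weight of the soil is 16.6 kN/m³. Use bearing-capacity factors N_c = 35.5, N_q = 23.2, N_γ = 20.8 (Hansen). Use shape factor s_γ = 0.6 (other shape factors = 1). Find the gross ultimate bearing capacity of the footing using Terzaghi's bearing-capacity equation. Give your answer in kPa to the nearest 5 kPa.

q_ult ≈ 605 kPa

q = γ·D_f = 16.6 × 0.6 = 9.96 kPa.
q·N_q = 9.96 × 23.2 = 231.07 kPa
0.5·γ·B·N_γ·s_γ = 0.5 × 16.6 × 3.6 × 20.8 × 0.6 = 372.9 kPa
q_ult = 231.07 + 372.9 = 603.97 kPa.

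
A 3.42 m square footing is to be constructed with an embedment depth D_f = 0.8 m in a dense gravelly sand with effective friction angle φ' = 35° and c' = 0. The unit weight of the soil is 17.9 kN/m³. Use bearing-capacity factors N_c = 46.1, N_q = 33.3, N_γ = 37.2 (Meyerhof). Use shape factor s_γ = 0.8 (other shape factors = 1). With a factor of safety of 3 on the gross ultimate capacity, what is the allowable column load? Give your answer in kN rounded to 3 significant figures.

q = γ·D_f = 17.9 × 0.8 = 14.32 kPa.
q·N_q = 14.32 × 33.3 = 476.86 kPa
0.5·γ·B·N_γ·s_γ = 0.5 × 17.9 × 3.42 × 37.2 × 0.8 = 910.92 kPa
q_ult = 476.86 + 910.92 = 1387.8 kPa.
Gross allowable pressure q_all = 1387.8 / 3 = 462.59 kPa.
Footing area = 11.6964 m², so allowable column load = 462.59 × 11.6964 = 5410.7 kN.

P_all ≈ 5410 kN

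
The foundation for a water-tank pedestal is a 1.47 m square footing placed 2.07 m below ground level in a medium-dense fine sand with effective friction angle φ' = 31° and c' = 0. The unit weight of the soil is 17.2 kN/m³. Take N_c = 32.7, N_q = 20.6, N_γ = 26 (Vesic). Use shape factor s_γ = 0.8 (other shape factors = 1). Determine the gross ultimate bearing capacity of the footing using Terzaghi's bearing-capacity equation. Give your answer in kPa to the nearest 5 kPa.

q_ult ≈ 995 kPa

q = γ·D_f = 17.2 × 2.07 = 35.604 kPa.
q·N_q = 35.604 × 20.6 = 733.44 kPa
0.5·γ·B·N_γ·s_γ = 0.5 × 17.2 × 1.47 × 26 × 0.8 = 262.95 kPa
q_ult = 733.44 + 262.95 = 996.4 kPa.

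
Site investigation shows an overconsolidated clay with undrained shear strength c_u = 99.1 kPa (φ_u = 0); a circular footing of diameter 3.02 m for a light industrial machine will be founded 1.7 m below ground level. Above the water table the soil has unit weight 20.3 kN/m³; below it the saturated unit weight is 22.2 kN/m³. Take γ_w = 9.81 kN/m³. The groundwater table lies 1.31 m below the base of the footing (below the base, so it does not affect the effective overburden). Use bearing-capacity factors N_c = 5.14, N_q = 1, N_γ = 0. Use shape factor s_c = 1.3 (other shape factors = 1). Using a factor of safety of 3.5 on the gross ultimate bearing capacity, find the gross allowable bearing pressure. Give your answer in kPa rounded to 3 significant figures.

q_all ≈ 199 kPa

Effective surcharge at the founding depth q = γ·D_f = 20.3 × 1.7 = 34.51 kPa.
q_ult = c·N_c·s_c + q·N_q
     = 99.1 × 5.14 × 1.3 + 34.51 × 1
     = 662.19 + 34.51 = 696.7 kPa.
q_all = 696.7 / 3.5 = 199.06 kPa.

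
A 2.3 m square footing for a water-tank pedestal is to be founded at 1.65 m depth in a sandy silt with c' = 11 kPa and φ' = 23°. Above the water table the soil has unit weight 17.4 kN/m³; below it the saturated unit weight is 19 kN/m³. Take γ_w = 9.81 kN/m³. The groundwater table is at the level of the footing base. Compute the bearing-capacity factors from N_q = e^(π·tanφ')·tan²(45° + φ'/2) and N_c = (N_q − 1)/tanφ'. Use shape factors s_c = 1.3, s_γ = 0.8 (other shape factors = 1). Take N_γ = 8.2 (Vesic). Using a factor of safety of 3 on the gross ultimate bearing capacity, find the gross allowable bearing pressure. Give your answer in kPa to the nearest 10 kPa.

q_all ≈ 190 kPa

N_q = e^(π·tan23°)·tan²(56.5°) = 8.66; N_c = (N_q − 1)/tanφ' = 18.05.
Effective surcharge at the founding depth q = γ·D_f = 17.4 × 1.65 = 28.71 kPa.
The water table coincides with the base, so in the self-weight term γ → γ' = 9.19 kN/m³.
q_ult = c·N_c·s_c + q·N_q + 0.5·γ·B·N_γ·s_γ
     = 11 × 18.049 × 1.3 + 28.71 × 8.6612 + 0.5 × 9.19 × 2.3 × 8.2 × 0.8
     = 258.1 + 248.66 + 69.329 = 576.09 kPa.
q_all = 576.09 / 3 = 192.03 kPa.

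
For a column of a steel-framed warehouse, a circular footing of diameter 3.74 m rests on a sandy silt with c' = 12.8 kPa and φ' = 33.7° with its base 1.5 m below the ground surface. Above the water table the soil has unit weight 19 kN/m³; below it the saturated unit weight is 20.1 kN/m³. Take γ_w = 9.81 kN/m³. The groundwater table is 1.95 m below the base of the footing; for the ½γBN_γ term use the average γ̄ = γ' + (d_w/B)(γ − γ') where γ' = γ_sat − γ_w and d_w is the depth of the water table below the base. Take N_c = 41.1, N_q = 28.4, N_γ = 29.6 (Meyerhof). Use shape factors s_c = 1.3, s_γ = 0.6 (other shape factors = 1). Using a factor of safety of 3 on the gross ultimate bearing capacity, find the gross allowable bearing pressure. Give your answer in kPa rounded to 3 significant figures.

q_all ≈ 662 kPa

Effective surcharge at the founding depth q = γ·D_f = 19 × 1.5 = 28.5 kPa.
With d_w = 1.95 m < B, γ̄ = 10.29 + (1.95/3.74) × (19 − 10.29) = 14.831 kN/m³.
q_ult = c·N_c·s_c + q·N_q + 0.5·γ·B·N_γ·s_γ
     = 12.8 × 41.1 × 1.3 + 28.5 × 28.4 + 0.5 × 14.831 × 3.74 × 29.6 × 0.6
     = 683.9 + 809.4 + 492.57 = 1985.9 kPa.
q_all = 1985.9 / 3 = 661.96 kPa.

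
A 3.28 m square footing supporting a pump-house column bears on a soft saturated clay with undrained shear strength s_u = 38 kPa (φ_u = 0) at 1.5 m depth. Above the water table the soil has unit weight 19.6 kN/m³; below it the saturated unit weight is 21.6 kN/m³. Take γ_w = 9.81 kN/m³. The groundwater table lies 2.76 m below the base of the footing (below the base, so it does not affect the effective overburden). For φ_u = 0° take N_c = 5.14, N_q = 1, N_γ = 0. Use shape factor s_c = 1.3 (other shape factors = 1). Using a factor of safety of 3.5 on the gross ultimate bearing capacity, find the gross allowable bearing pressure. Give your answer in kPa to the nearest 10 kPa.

q_all ≈ 80 kPa

q = γ·D_f = 19.6 × 1.5 = 29.4 kPa.
c·N_c·s_c = 38 × 5.14 × 1.3 = 253.92 kPa
q·N_q = 29.4 × 1 = 29.4 kPa
q_ult = 253.92 + 29.4 = 283.32 kPa.
q_all = 283.32 / 3.5 = 80.947 kPa.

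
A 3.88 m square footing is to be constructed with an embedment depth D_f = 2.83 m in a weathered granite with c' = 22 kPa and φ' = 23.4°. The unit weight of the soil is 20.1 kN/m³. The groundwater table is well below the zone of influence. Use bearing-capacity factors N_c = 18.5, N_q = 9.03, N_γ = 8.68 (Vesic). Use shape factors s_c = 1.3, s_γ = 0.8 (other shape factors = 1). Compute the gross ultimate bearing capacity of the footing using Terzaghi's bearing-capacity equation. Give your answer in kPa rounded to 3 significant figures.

Effective surcharge at the founding depth q = γ·D_f = 20.1 × 2.83 = 56.883 kPa.
q_ult = c·N_c·s_c + q·N_q + 0.5·γ·B·N_γ·s_γ
     = 22 × 18.5 × 1.3 + 56.883 × 9.03 + 0.5 × 20.1 × 3.88 × 8.68 × 0.8
     = 529.1 + 513.65 + 270.77 = 1313.5 kPa.

q_ult ≈ 1310 kPa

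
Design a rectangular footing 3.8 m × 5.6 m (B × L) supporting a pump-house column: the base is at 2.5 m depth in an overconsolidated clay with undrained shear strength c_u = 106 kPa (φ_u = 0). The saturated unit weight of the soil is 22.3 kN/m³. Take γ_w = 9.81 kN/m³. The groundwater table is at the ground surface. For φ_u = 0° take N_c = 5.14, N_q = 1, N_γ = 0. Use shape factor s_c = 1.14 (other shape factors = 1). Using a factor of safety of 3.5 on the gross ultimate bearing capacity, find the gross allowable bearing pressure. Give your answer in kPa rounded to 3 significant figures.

q_all ≈ 186 kPa

With the water table at the surface the whole profile is submerged: γ' = 22.3 − 9.81 = 12.49 kN/m³, so q = γ'·D_f = 31.225 kPa.
q_ult = c·N_c·s_c + q·N_q
     = 106 × 5.14 × 1.14 + 31.225 × 1
     = 621.12 + 31.225 = 652.34 kPa.
q_all = 652.34 / 3.5 = 186.38 kPa.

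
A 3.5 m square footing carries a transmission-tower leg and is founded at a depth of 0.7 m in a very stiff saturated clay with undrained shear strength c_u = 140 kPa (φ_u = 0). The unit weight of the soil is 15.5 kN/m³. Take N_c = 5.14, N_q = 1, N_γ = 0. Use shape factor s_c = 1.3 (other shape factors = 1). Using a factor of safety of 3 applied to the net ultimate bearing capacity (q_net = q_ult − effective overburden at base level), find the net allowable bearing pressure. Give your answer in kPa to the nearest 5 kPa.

Effective surcharge at the founding depth q = γ·D_f = 15.5 × 0.7 = 10.85 kPa.
q_ult = c·N_c·s_c + q·N_q
     = 140 × 5.14 × 1.3 + 10.85 × 1
     = 935.48 + 10.85 = 946.33 kPa.
Net ultimate: q_net = 946.33 − 10.85 = 935.48 kPa.
q_all(net) = 935.48 / 3 = 311.83 kPa.

q_all(net) ≈ 310 kPa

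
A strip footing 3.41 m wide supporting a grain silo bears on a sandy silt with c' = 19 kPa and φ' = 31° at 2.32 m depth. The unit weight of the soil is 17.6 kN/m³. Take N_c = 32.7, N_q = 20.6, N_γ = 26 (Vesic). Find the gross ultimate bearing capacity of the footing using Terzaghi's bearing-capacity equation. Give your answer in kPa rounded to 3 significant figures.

Effective surcharge at the founding depth q = γ·D_f = 17.6 × 2.32 = 40.832 kPa.
q_ult = c·N_c + q·N_q + 0.5·γ·B·N_γ
     = 19 × 32.7 + 40.832 × 20.6 + 0.5 × 17.6 × 3.41 × 26
     = 621.3 + 841.14 + 780.21 = 2242.6 kPa.

q_ult ≈ 2240 kPa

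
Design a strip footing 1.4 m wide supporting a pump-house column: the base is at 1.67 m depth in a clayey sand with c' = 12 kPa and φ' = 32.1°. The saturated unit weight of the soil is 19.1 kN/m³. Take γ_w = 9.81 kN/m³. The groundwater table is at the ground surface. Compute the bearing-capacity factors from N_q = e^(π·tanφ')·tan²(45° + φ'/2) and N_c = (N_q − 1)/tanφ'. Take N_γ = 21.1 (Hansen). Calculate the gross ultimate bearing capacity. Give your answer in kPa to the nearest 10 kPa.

q_ult ≈ 930 kPa

tan32.1° = 0.6273, so N_q = e^(π×0.6273)·tan²(61.05°) = 7.176 × 3.268 = 23.45.
N_c = (23.45 − 1)/tan32.1° = 35.79.
γ' = 19.1 − 9.81 = 9.29 kN/m³ (submerged throughout). q = 9.29 × 1.67 = 15.514 kPa; the same γ' applies in the ½γBN_γ term.
c·N_c = 12 × 35.79 = 429.47 kPa
q·N_q = 15.514 × 23.451 = 363.82 kPa
0.5·γ·B·N_γ = 0.5 × 9.29 × 1.4 × 21.1 = 137.21 kPa
q_ult = 429.47 + 363.82 + 137.21 = 930.51 kPa.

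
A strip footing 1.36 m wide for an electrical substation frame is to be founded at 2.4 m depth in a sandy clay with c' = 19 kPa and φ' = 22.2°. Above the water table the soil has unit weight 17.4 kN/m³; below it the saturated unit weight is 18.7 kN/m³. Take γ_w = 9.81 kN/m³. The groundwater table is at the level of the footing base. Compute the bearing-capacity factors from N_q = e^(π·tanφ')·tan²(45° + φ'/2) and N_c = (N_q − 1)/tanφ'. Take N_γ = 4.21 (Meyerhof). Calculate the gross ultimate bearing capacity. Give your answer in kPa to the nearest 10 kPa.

tan22.2° = 0.4081, so N_q = e^(π×0.4081)·tan²(56.1°) = 3.604 × 2.215 = 7.98.
N_c = (7.98 − 1)/tan22.2° = 17.11.
Overburden at base level: q = 17.4 × 2.4 = 41.76 kPa.
Below the base the soil is submerged, so the ½γBN_γ term uses γ' = 18.7 − 9.81 = 8.89 kN/m³.
Cohesion term c·N_c = 19 × 17.108 = 325.05 kPa; surcharge term q·N_q = 41.76 × 7.9816 = 333.31 kPa; self-weight term 0.5·γ·B·N_γ = 0.5 × 8.89 × 1.36 × 4.21 = 25.45 kPa.
q_ult = 325.05 + 333.31 + 25.45 = 683.81 kPa.

q_ult ≈ 680 kPa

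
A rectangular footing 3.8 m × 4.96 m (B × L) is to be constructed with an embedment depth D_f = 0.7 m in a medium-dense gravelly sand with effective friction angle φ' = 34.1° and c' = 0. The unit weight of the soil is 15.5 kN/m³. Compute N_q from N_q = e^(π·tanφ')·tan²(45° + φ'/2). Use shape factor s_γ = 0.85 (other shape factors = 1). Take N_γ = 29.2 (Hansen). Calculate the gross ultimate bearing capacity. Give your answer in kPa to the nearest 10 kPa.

tan34.1° = 0.6771, so N_q = e^(π×0.6771)·tan²(62.05°) = 8.39 × 3.552 = 29.8.
q = γ·D_f = 15.5 × 0.7 = 10.85 kPa.
q·N_q = 10.85 × 29.801 = 323.34 kPa
0.5·γ·B·N_γ·s_γ = 0.5 × 15.5 × 3.8 × 29.2 × 0.85 = 730.95 kPa
q_ult = 323.34 + 730.95 = 1054.3 kPa.

q_ult ≈ 1050 kPa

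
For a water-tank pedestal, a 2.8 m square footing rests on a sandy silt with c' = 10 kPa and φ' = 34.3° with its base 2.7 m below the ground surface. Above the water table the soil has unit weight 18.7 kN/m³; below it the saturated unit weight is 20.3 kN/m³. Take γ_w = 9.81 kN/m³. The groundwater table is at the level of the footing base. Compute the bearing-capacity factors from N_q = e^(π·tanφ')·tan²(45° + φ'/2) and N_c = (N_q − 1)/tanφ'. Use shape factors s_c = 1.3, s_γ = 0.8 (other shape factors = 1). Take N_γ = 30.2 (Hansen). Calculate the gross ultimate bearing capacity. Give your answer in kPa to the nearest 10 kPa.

q_ult ≈ 2460 kPa

tan34.3° = 0.6822, so N_q = e^(π×0.6822)·tan²(62.15°) = 8.525 × 3.582 = 30.54.
N_c = (30.54 − 1)/tan34.3° = 43.3.
Overburden at base level: q = 18.7 × 2.7 = 50.49 kPa.
Below the base the soil is submerged, so the ½γBN_γ term uses γ' = 20.3 − 9.81 = 10.49 kN/m³.
Cohesion term c·N_c·s_c = 10 × 43.303 × 1.3 = 562.94 kPa; surcharge term q·N_q = 50.49 × 30.539 = 1541.9 kPa; self-weight term 0.5·γ·B·N_γ·s_γ = 0.5 × 10.49 × 2.8 × 30.2 × 0.8 = 354.81 kPa.
q_ult = 562.94 + 1541.9 + 354.81 = 2459.7 kPa.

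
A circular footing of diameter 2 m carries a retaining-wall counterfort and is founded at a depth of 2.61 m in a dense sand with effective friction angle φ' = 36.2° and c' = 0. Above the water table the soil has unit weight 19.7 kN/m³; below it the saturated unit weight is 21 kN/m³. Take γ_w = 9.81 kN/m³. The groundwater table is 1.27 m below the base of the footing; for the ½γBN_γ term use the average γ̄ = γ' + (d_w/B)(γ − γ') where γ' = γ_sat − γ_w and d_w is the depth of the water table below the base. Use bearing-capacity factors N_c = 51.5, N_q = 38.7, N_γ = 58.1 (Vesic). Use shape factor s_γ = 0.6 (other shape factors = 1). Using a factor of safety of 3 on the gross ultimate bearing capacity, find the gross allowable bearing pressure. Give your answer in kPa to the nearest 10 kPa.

q_all ≈ 860 kPa

Overburden at base level: q = 19.7 × 2.61 = 51.417 kPa.
The water table is 1.27 m below the base (< B = 2 m), so the ½γBN_γ term uses γ̄ = γ' + (d_w/B)(γ − γ') = 11.19 + (1.27/2)(19.7 − 11.19) = 16.594 kN/m³.
Surcharge term q·N_q = 51.417 × 38.7 = 1989.8 kPa; self-weight term 0.5·γ·B·N_γ·s_γ = 0.5 × 16.594 × 2 × 58.1 × 0.6 = 578.46 kPa.
q_ult = 1989.8 + 578.46 = 2568.3 kPa.
q_all = 2568.3 / 3 = 856.1 kPa.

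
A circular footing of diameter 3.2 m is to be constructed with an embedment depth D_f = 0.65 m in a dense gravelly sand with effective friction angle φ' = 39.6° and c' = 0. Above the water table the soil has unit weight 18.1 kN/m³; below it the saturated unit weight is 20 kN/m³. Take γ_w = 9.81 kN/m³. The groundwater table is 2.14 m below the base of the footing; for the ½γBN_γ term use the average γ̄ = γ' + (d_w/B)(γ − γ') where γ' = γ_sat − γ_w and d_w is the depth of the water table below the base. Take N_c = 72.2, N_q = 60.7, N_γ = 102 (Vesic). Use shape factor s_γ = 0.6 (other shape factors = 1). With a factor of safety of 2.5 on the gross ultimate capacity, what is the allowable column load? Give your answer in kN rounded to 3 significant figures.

Overburden at base level: q = 18.1 × 0.65 = 11.765 kPa.
The water table is 2.14 m below the base (< B = 3.2 m), so the ½γBN_γ term uses γ̄ = γ' + (d_w/B)(γ − γ') = 10.19 + (2.14/3.2)(18.1 − 10.19) = 15.48 kN/m³.
Surcharge term q·N_q = 11.765 × 60.7 = 714.14 kPa; self-weight term 0.5·γ·B·N_γ·s_γ = 0.5 × 15.48 × 3.2 × 102 × 0.6 = 1515.8 kPa.
q_ult = 714.14 + 1515.8 = 2229.9 kPa.
Gross allowable pressure q_all = 2229.9 / 2.5 = 891.97 kPa.
Footing area = 8.0425 m², so allowable column load = 891.97 × 8.0425 = 7173.6 kN.

P_all ≈ 7170 kN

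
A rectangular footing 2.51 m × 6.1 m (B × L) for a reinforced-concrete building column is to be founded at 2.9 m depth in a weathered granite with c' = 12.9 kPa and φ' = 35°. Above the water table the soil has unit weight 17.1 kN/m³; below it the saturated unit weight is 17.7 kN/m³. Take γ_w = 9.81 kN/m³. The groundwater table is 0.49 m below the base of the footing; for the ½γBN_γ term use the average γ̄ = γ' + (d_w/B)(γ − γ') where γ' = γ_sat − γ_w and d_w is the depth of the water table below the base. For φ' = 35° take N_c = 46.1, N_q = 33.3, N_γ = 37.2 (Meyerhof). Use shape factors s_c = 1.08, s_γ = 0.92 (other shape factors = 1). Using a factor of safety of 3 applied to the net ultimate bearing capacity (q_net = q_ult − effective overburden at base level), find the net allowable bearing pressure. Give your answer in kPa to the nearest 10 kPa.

q_all(net) ≈ 890 kPa

Effective surcharge at the founding depth q = γ·D_f = 17.1 × 2.9 = 49.59 kPa.
With d_w = 0.49 m < B, γ̄ = 7.89 + (0.49/2.51) × (17.1 − 7.89) = 9.688 kN/m³.
q_ult = c·N_c·s_c + q·N_q + 0.5·γ·B·N_γ·s_γ
     = 12.9 × 46.1 × 1.08 + 49.59 × 33.3 + 0.5 × 9.688 × 2.51 × 37.2 × 0.92
     = 642.27 + 1651.3 + 416.11 = 2709.7 kPa.
Net ultimate: q_net = 2709.7 − 49.59 = 2660.1 kPa.
q_all(net) = 2660.1 / 3 = 886.71 kPa.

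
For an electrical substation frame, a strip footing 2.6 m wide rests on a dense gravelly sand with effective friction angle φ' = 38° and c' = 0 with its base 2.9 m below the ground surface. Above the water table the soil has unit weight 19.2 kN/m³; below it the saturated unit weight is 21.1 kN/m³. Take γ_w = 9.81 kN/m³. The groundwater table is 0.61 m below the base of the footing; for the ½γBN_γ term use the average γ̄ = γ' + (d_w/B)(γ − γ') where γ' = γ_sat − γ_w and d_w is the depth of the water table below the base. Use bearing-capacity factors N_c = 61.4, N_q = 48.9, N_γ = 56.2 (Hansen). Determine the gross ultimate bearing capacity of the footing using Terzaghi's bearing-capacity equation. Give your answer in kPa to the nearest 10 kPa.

q_ult ≈ 3680 kPa

Overburden at base level: q = 19.2 × 2.9 = 55.68 kPa.
The water table is 0.61 m below the base (< B = 2.6 m), so the ½γBN_γ term uses γ̄ = γ' + (d_w/B)(γ − γ') = 11.29 + (0.61/2.6)(19.2 − 11.29) = 13.146 kN/m³.
Surcharge term q·N_q = 55.68 × 48.9 = 2722.8 kPa; self-weight term 0.5·γ·B·N_γ = 0.5 × 13.146 × 2.6 × 56.2 = 960.43 kPa.
q_ult = 2722.8 + 960.43 = 3683.2 kPa.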